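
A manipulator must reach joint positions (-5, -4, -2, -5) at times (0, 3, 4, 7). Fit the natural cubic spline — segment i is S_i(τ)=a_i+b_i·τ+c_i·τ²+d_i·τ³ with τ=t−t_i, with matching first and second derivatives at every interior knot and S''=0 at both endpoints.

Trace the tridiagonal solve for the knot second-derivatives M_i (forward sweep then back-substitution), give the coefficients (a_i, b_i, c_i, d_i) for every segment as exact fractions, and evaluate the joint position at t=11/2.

Δ: Δ0=1/3, Δ1=2, Δ2=-1
row 1: diag=8, rhs=10; c'=1/8, d'=5/4
row 2: denom=8−1·1/8=63/8; d'=(-18−1·5/4)/(63/8)=-22/9
back: M2=-22/9
back: M1=5/4−1/8·-22/9=14/9
M: M0=0, M1=14/9, M2=-22/9, M3=0
seg 0: a=-5, c=M0/2=0, d=(M1−M0)/(6·3)=7/81, b=Δ0−h0·(2M0+M1)/6=-4/9
seg 1: a=-4, c=M1/2=7/9, d=(M2−M1)/(6·1)=-2/3, b=Δ1−h1·(2M1+M2)/6=17/9
seg 2: a=-2, c=M2/2=-11/9, d=(M3−M2)/(6·3)=11/81, b=Δ2−h2·(2M2+M3)/6=13/9
t_q=11/2 → seg 2, τ=3/2; S=-2+13/9·τ+-11/9·τ²+11/81·τ³=-17/8

  seg 0: a=-5 b=-4/9 c=0 d=7/81
  seg 1: a=-4 b=17/9 c=7/9 d=-2/3
  seg 2: a=-2 b=13/9 c=-11/9 d=11/81
S(11/2) = -17/8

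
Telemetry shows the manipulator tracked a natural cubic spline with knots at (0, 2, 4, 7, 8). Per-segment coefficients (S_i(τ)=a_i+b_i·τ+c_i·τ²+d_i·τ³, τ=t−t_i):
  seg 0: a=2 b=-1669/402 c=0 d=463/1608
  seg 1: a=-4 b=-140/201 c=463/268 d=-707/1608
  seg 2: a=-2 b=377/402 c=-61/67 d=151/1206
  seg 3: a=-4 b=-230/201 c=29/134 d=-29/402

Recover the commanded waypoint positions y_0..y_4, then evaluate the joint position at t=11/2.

y_0 = S_0(0) = a_0 = 2
y_1 = S_1(0) = a_1 = -4
y_2 = S_2(0) = a_2 = -2
y_3 = S_3(0) = a_3 = -4
y_4 = S_3(1) = -5
t_q=11/2 is in segment 2 (τ=3/2); S_2(τ)=-2379/1072

y_0=2 y_1=-4 y_2=-2 y_3=-4 y_4=-5
S(11/2) = -2379/1072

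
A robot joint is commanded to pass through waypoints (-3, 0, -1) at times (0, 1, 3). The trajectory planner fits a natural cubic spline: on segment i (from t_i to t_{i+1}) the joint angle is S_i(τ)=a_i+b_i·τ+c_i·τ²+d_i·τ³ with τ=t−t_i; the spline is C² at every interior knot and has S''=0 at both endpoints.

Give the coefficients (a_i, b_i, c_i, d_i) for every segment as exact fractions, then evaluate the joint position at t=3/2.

  seg 0: a=-3 b=43/12 c=0 d=-7/12
  seg 1: a=0 b=11/6 c=-7/4 d=7/24
S(3/2) = 33/64

Δ: Δ0=3, Δ1=-1/2
row 1: diag=6, rhs=-21; c'=1/3, d'=-7/2
back: M1=-7/2
M: M0=0, M1=-7/2, M2=0
seg 0: a=-3, c=M0/2=0, d=(M1−M0)/(6·1)=-7/12, b=Δ0−h0·(2M0+M1)/6=43/12
seg 1: a=0, c=M1/2=-7/4, d=(M2−M1)/(6·2)=7/24, b=Δ1−h1·(2M1+M2)/6=11/6
t_q=3/2 → seg 1, τ=1/2; S=0+11/6·τ+-7/4·τ²+7/24·τ³=33/64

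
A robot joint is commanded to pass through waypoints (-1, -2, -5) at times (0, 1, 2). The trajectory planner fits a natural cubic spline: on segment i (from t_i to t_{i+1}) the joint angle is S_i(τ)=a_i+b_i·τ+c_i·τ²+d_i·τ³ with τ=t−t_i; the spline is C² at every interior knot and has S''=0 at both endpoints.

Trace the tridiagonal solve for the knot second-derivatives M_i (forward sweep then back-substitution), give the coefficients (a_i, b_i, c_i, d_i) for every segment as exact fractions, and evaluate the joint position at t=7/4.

Δ: Δ0=-1, Δ1=-3
row 1: diag=4, rhs=-12; c'=1/4, d'=-3
back: M1=-3
M: M0=0, M1=-3, M2=0
seg 0: a=-1, c=M0/2=0, d=(M1−M0)/(6·1)=-1/2, b=Δ0−h0·(2M0+M1)/6=-1/2
seg 1: a=-2, c=M1/2=-3/2, d=(M2−M1)/(6·1)=1/2, b=Δ1−h1·(2M1+M2)/6=-2
t_q=7/4 → seg 1, τ=3/4; S=-2+-2·τ+-3/2·τ²+1/2·τ³=-529/128

  seg 0: a=-1 b=-1/2 c=0 d=-1/2
  seg 1: a=-2 b=-2 c=-3/2 d=1/2
S(7/4) = -529/128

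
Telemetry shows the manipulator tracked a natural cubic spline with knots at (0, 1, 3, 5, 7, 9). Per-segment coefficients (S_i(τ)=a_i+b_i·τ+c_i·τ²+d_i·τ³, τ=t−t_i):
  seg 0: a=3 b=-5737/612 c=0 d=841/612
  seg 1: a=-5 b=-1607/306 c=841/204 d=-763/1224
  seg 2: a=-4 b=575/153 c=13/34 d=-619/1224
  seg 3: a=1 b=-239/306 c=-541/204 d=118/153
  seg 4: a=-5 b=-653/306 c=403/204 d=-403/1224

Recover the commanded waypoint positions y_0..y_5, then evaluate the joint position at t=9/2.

y_0=3 y_1=-5 y_2=-4 y_3=1 y_4=-5 y_5=-4
S(9/2) = 2581/3264

y_0 = S_0(0) = a_0 = 3
y_1 = S_1(0) = a_1 = -5
y_2 = S_2(0) = a_2 = -4
y_3 = S_3(0) = a_3 = 1
y_4 = S_4(0) = a_4 = -5
y_5 = S_4(2) = -4
t_q=9/2 is in segment 2 (τ=3/2); S_2(τ)=2581/3264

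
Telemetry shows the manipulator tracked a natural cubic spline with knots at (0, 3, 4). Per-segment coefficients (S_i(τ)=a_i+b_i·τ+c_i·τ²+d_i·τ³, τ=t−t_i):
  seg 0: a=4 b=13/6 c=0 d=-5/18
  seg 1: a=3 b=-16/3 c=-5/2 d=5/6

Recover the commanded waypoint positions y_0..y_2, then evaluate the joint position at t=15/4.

y_0=4 y_1=3 y_2=-4
S(15/4) = -263/128

y_0 = S_0(0) = a_0 = 4
y_1 = S_1(0) = a_1 = 3
y_2 = S_1(1) = -4
t_q=15/4 is in segment 1 (τ=3/4); S_1(τ)=-263/128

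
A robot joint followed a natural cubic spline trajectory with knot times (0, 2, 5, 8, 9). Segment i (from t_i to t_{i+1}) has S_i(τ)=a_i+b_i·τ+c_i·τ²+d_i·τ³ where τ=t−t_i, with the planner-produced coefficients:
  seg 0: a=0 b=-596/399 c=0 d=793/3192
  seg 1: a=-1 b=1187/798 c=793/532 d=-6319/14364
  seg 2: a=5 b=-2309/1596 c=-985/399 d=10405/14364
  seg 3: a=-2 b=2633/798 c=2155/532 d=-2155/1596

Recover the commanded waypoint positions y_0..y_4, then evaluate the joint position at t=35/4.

y_0=0 y_1=-1 y_2=5 y_3=-2 y_4=4
S(35/4) = 74345/34048

y_0 = S_0(0) = a_0 = 0
y_1 = S_1(0) = a_1 = -1
y_2 = S_2(0) = a_2 = 5
y_3 = S_3(0) = a_3 = -2
y_4 = S_3(1) = 4
t_q=35/4 is in segment 3 (τ=3/4); S_3(τ)=74345/34048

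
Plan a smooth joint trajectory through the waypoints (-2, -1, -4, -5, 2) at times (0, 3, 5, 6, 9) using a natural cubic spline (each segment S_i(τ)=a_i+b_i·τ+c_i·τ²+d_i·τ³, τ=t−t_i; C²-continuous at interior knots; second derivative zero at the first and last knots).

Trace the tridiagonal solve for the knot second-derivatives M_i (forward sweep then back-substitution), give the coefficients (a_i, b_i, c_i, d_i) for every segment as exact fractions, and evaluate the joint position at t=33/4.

Δ: Δ0=1/3, Δ1=-3/2, Δ2=-1, Δ3=7/3
row 1: diag=10, rhs=-11; c'=1/5, d'=-11/10
row 2: denom=6−2·1/5=28/5; d'=(3−2·-11/10)/(28/5)=13/14
row 3: denom=8−1·5/28=219/28; d'=(20−1·13/14)/(219/28)=178/73
back: M3=178/73
back: M2=13/14−5/28·178/73=36/73
back: M1=-11/10−1/5·36/73=-175/146
M: M0=0, M1=-175/146, M2=36/73, M3=178/73, M4=0
seg 0: a=-2, c=M0/2=0, d=(M1−M0)/(6·3)=-175/2628, b=Δ0−h0·(2M0+M1)/6=817/876
seg 1: a=-1, c=M1/2=-175/292, d=(M2−M1)/(6·2)=247/1752, b=Δ1−h1·(2M1+M2)/6=-379/438
seg 2: a=-4, c=M2/2=18/73, d=(M3−M2)/(6·1)=71/219, b=Δ2−h2·(2M2+M3)/6=-344/219
seg 3: a=-5, c=M3/2=89/73, d=(M4−M3)/(6·3)=-89/657, b=Δ3−h3·(2M3+M4)/6=-23/219
t_q=33/4 → seg 3, τ=9/4; S=-5+-23/219·τ+89/73·τ²+-89/657·τ³=-2837/4672

  seg 0: a=-2 b=817/876 c=0 d=-175/2628
  seg 1: a=-1 b=-379/438 c=-175/292 d=247/1752
  seg 2: a=-4 b=-344/219 c=18/73 d=71/219
  seg 3: a=-5 b=-23/219 c=89/73 d=-89/657
S(33/4) = -2837/4672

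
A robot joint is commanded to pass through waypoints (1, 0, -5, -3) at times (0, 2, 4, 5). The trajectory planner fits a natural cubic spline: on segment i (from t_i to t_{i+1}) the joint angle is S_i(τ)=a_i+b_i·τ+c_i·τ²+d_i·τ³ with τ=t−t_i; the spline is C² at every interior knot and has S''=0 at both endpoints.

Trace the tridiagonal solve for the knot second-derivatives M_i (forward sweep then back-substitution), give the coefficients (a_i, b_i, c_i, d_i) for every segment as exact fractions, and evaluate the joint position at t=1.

  seg 0: a=1 b=5/11 c=0 d=-21/88
  seg 1: a=0 b=-53/22 c=-63/44 d=61/88
  seg 2: a=-5 b=2/11 c=30/11 d=-10/11
S(1) = 107/88

Δ: Δ0=-1/2, Δ1=-5/2, Δ2=2
row 1: diag=8, rhs=-12; c'=1/4, d'=-3/2
row 2: denom=6−2·1/4=11/2; d'=(27−2·-3/2)/(11/2)=60/11
back: M2=60/11
back: M1=-3/2−1/4·60/11=-63/22
M: M0=0, M1=-63/22, M2=60/11, M3=0
seg 0: a=1, c=M0/2=0, d=(M1−M0)/(6·2)=-21/88, b=Δ0−h0·(2M0+M1)/6=5/11
seg 1: a=0, c=M1/2=-63/44, d=(M2−M1)/(6·2)=61/88, b=Δ1−h1·(2M1+M2)/6=-53/22
seg 2: a=-5, c=M2/2=30/11, d=(M3−M2)/(6·1)=-10/11, b=Δ2−h2·(2M2+M3)/6=2/11
t_q=1 → seg 0, τ=1; S=1+5/11·τ+0·τ²+-21/88·τ³=107/88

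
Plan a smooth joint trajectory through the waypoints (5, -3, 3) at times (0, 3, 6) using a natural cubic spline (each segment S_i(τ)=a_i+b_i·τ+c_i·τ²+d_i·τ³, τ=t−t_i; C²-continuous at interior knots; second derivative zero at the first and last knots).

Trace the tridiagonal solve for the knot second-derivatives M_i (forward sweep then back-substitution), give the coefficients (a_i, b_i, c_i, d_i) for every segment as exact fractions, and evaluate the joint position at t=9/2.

  seg 0: a=5 b=-23/6 c=0 d=7/54
  seg 1: a=-3 b=-1/3 c=7/6 d=-7/54
S(9/2) = -21/16

Δ: Δ0=-8/3, Δ1=2
row 1: diag=12, rhs=28; c'=1/4, d'=7/3
back: M1=7/3
M: M0=0, M1=7/3, M2=0
seg 0: a=5, c=M0/2=0, d=(M1−M0)/(6·3)=7/54, b=Δ0−h0·(2M0+M1)/6=-23/6
seg 1: a=-3, c=M1/2=7/6, d=(M2−M1)/(6·3)=-7/54, b=Δ1−h1·(2M1+M2)/6=-1/3
t_q=9/2 → seg 1, τ=3/2; S=-3+-1/3·τ+7/6·τ²+-7/54·τ³=-21/16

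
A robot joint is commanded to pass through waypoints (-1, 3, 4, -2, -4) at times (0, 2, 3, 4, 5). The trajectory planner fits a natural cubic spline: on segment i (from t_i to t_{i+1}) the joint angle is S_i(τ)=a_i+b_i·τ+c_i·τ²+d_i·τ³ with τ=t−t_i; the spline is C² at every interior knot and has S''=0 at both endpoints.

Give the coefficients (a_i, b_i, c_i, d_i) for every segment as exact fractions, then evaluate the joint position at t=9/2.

Δ: Δ0=2, Δ1=1, Δ2=-6, Δ3=-2
row 1: diag=6, rhs=-6; c'=1/6, d'=-1
row 2: denom=4−1·1/6=23/6; d'=(-42−1·-1)/(23/6)=-246/23
row 3: denom=4−1·6/23=86/23; d'=(24−1·-246/23)/(86/23)=399/43
back: M3=399/43
back: M2=-246/23−6/23·399/43=-564/43
back: M1=-1−1/6·-564/43=51/43
M: M0=0, M1=51/43, M2=-564/43, M3=399/43, M4=0
seg 0: a=-1, c=M0/2=0, d=(M1−M0)/(6·2)=17/172, b=Δ0−h0·(2M0+M1)/6=69/43
seg 1: a=3, c=M1/2=51/86, d=(M2−M1)/(6·1)=-205/86, b=Δ1−h1·(2M1+M2)/6=120/43
seg 2: a=4, c=M2/2=-282/43, d=(M3−M2)/(6·1)=321/86, b=Δ2−h2·(2M2+M3)/6=-273/86
seg 3: a=-2, c=M3/2=399/86, d=(M4−M3)/(6·1)=-133/86, b=Δ3−h3·(2M3+M4)/6=-219/43
t_q=9/2 → seg 3, τ=1/2; S=-2+-219/43·τ+399/86·τ²+-133/86·τ³=-2463/688

  seg 0: a=-1 b=69/43 c=0 d=17/172
  seg 1: a=3 b=120/43 c=51/86 d=-205/86
  seg 2: a=4 b=-273/86 c=-282/43 d=321/86
  seg 3: a=-2 b=-219/43 c=399/86 d=-133/86
S(9/2) = -2463/688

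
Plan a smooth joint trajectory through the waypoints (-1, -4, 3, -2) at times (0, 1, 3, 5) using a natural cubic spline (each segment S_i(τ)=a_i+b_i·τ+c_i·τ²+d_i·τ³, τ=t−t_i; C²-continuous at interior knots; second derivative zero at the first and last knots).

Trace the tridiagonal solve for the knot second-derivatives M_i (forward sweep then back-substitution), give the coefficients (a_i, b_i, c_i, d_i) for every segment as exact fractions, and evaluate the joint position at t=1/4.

Δ: Δ0=-3, Δ1=7/2, Δ2=-5/2
row 1: diag=6, rhs=39; c'=1/3, d'=13/2
row 2: denom=8−2·1/3=22/3; d'=(-36−2·13/2)/(22/3)=-147/22
back: M2=-147/22
back: M1=13/2−1/3·-147/22=96/11
M: M0=0, M1=96/11, M2=-147/22, M3=0
seg 0: a=-1, c=M0/2=0, d=(M1−M0)/(6·1)=16/11, b=Δ0−h0·(2M0+M1)/6=-49/11
seg 1: a=-4, c=M1/2=48/11, d=(M2−M1)/(6·2)=-113/88, b=Δ1−h1·(2M1+M2)/6=-1/11
seg 2: a=3, c=M2/2=-147/44, d=(M3−M2)/(6·2)=49/88, b=Δ2−h2·(2M2+M3)/6=43/22
t_q=1/4 → seg 0, τ=1/4; S=-1+-49/11·τ+0·τ²+16/11·τ³=-23/11

  seg 0: a=-1 b=-49/11 c=0 d=16/11
  seg 1: a=-4 b=-1/11 c=48/11 d=-113/88
  seg 2: a=3 b=43/22 c=-147/44 d=49/88
S(1/4) = -23/11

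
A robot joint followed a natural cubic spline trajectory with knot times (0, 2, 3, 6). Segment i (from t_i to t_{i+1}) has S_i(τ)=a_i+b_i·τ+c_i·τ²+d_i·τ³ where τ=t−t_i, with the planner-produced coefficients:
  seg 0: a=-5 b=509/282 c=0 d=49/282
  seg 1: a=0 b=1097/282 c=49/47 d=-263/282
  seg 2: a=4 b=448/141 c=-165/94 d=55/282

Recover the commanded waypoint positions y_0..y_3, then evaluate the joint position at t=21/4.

y_0 = S_0(0) = a_0 = -5
y_1 = S_1(0) = a_1 = 0
y_2 = S_2(0) = a_2 = 4
y_3 = S_2(3) = 3
t_q=21/4 is in segment 2 (τ=9/4); S_2(τ)=26977/6016

y_0=-5 y_1=0 y_2=4 y_3=3
S(21/4) = 26977/6016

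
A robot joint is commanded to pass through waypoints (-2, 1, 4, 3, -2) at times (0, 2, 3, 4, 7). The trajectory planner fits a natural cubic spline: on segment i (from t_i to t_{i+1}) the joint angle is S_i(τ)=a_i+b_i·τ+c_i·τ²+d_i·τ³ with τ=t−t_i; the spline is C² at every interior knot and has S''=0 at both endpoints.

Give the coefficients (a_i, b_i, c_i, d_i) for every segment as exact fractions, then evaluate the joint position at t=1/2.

  seg 0: a=-2 b=167/267 c=0 d=467/2136
  seg 1: a=1 b=1735/534 c=467/356 d=-1667/1068
  seg 2: a=4 b=1271/1068 c=-300/89 d=1261/1068
  seg 3: a=3 b=-1073/534 c=61/356 d=-61/3204
S(1/2) = -9455/5696

Δ: Δ0=3/2, Δ1=3, Δ2=-1, Δ3=-5/3
row 1: diag=6, rhs=9; c'=1/6, d'=3/2
row 2: denom=4−1·1/6=23/6; d'=(-24−1·3/2)/(23/6)=-153/23
row 3: denom=8−1·6/23=178/23; d'=(-4−1·-153/23)/(178/23)=61/178
back: M3=61/178
back: M2=-153/23−6/23·61/178=-600/89
back: M1=3/2−1/6·-600/89=467/178
M: M0=0, M1=467/178, M2=-600/89, M3=61/178, M4=0
seg 0: a=-2, c=M0/2=0, d=(M1−M0)/(6·2)=467/2136, b=Δ0−h0·(2M0+M1)/6=167/267
seg 1: a=1, c=M1/2=467/356, d=(M2−M1)/(6·1)=-1667/1068, b=Δ1−h1·(2M1+M2)/6=1735/534
seg 2: a=4, c=M2/2=-300/89, d=(M3−M2)/(6·1)=1261/1068, b=Δ2−h2·(2M2+M3)/6=1271/1068
seg 3: a=3, c=M3/2=61/356, d=(M4−M3)/(6·3)=-61/3204, b=Δ3−h3·(2M3+M4)/6=-1073/534
t_q=1/2 → seg 0, τ=1/2; S=-2+167/267·τ+0·τ²+467/2136·τ³=-9455/5696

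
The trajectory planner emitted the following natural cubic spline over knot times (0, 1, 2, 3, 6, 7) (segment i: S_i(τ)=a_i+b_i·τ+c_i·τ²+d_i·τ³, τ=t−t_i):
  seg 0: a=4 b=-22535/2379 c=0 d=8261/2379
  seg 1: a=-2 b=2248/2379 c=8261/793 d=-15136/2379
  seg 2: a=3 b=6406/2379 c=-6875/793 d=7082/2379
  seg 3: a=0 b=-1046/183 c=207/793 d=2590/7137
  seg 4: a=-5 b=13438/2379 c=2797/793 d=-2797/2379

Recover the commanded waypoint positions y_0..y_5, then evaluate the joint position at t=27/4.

y_0=4 y_1=-2 y_2=3 y_3=0 y_4=-5 y_5=3
S(27/4) = 36767/50752

y_0 = S_0(0) = a_0 = 4
y_1 = S_1(0) = a_1 = -2
y_2 = S_2(0) = a_2 = 3
y_3 = S_3(0) = a_3 = 0
y_4 = S_4(0) = a_4 = -5
y_5 = S_4(1) = 3
t_q=27/4 is in segment 4 (τ=3/4); S_4(τ)=36767/50752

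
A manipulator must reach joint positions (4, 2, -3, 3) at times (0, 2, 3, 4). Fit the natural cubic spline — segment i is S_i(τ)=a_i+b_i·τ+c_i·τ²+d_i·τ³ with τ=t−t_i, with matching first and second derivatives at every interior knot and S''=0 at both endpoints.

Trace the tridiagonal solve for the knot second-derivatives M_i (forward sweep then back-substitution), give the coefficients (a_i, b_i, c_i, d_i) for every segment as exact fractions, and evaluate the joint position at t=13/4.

  seg 0: a=4 b=31/23 c=0 d=-27/46
  seg 1: a=2 b=-131/23 c=-81/23 d=97/23
  seg 2: a=-3 b=-2/23 c=210/23 d=-70/23
S(13/4) = -1839/736

Δ: Δ0=-1, Δ1=-5, Δ2=6
row 1: diag=6, rhs=-24; c'=1/6, d'=-4
row 2: denom=4−1·1/6=23/6; d'=(66−1·-4)/(23/6)=420/23
back: M2=420/23
back: M1=-4−1/6·420/23=-162/23
M: M0=0, M1=-162/23, M2=420/23, M3=0
seg 0: a=4, c=M0/2=0, d=(M1−M0)/(6·2)=-27/46, b=Δ0−h0·(2M0+M1)/6=31/23
seg 1: a=2, c=M1/2=-81/23, d=(M2−M1)/(6·1)=97/23, b=Δ1−h1·(2M1+M2)/6=-131/23
seg 2: a=-3, c=M2/2=210/23, d=(M3−M2)/(6·1)=-70/23, b=Δ2−h2·(2M2+M3)/6=-2/23
t_q=13/4 → seg 2, τ=1/4; S=-3+-2/23·τ+210/23·τ²+-70/23·τ³=-1839/736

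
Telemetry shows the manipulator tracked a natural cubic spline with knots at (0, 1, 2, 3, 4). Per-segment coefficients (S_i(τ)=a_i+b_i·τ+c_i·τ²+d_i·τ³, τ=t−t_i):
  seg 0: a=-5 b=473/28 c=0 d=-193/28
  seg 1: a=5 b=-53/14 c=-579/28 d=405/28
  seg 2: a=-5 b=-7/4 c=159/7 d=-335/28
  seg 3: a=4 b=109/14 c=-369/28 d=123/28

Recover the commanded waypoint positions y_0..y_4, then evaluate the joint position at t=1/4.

y_0=-5 y_1=5 y_2=-5 y_3=4 y_4=3
S(1/4) = -1585/1792

y_0 = S_0(0) = a_0 = -5
y_1 = S_1(0) = a_1 = 5
y_2 = S_2(0) = a_2 = -5
y_3 = S_3(0) = a_3 = 4
y_4 = S_3(1) = 3
t_q=1/4 is in segment 0 (τ=1/4); S_0(τ)=-1585/1792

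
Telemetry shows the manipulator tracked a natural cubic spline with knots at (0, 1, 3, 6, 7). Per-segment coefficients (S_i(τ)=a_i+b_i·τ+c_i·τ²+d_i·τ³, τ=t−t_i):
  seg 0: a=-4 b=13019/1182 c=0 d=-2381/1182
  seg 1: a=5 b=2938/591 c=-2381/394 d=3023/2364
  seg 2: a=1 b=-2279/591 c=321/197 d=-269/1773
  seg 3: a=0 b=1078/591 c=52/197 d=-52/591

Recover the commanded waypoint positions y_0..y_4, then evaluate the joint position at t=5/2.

y_0 = S_0(0) = a_0 = -4
y_1 = S_1(0) = a_1 = 5
y_2 = S_2(0) = a_2 = 1
y_3 = S_3(0) = a_3 = 0
y_4 = S_3(1) = 2
t_q=5/2 is in segment 1 (τ=3/2); S_1(τ)=20019/6304

y_0=-4 y_1=5 y_2=1 y_3=0 y_4=2
S(5/2) = 20019/6304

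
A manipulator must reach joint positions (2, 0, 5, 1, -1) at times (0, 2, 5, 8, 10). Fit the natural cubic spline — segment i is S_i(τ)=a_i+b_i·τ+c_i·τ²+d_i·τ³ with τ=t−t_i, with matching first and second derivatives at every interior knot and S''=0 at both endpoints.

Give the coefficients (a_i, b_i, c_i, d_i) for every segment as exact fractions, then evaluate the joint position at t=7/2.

  seg 0: a=2 b=-899/510 c=0 d=389/2040
  seg 1: a=0 b=134/255 c=389/340 d=-779/3060
  seg 2: a=5 b=31/60 c=-39/34 d=541/3060
  seg 3: a=1 b=-406/255 c=151/340 d=-151/2040
S(7/2) = 6809/2720

Δ: Δ0=-1, Δ1=5/3, Δ2=-4/3, Δ3=-1
row 1: diag=10, rhs=16; c'=3/10, d'=8/5
row 2: denom=12−3·3/10=111/10; d'=(-18−3·8/5)/(111/10)=-76/37
row 3: denom=10−3·10/37=340/37; d'=(2−3·-76/37)/(340/37)=151/170
back: M3=151/170
back: M2=-76/37−10/37·151/170=-39/17
back: M1=8/5−3/10·-39/17=389/170
M: M0=0, M1=389/170, M2=-39/17, M3=151/170, M4=0
seg 0: a=2, c=M0/2=0, d=(M1−M0)/(6·2)=389/2040, b=Δ0−h0·(2M0+M1)/6=-899/510
seg 1: a=0, c=M1/2=389/340, d=(M2−M1)/(6·3)=-779/3060, b=Δ1−h1·(2M1+M2)/6=134/255
seg 2: a=5, c=M2/2=-39/34, d=(M3−M2)/(6·3)=541/3060, b=Δ2−h2·(2M2+M3)/6=31/60
seg 3: a=1, c=M3/2=151/340, d=(M4−M3)/(6·2)=-151/2040, b=Δ3−h3·(2M3+M4)/6=-406/255
t_q=7/2 → seg 1, τ=3/2; S=0+134/255·τ+389/340·τ²+-779/3060·τ³=6809/2720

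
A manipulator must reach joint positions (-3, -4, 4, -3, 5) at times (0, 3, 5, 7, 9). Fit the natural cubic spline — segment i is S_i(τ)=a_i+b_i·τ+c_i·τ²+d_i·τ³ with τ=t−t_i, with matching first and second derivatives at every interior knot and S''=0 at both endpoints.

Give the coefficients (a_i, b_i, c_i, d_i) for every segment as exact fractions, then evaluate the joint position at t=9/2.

Δ: Δ0=-1/3, Δ1=4, Δ2=-7/2, Δ3=4
row 1: diag=10, rhs=26; c'=1/5, d'=13/5
row 2: denom=8−2·1/5=38/5; d'=(-45−2·13/5)/(38/5)=-251/38
row 3: denom=8−2·5/19=142/19; d'=(45−2·-251/38)/(142/19)=553/71
back: M3=553/71
back: M2=-251/38−5/19·553/71=-1229/142
back: M1=13/5−1/5·-1229/142=615/142
M: M0=0, M1=615/142, M2=-1229/142, M3=553/71, M4=0
seg 0: a=-3, c=M0/2=0, d=(M1−M0)/(6·3)=205/852, b=Δ0−h0·(2M0+M1)/6=-2129/852
seg 1: a=-4, c=M1/2=615/284, d=(M2−M1)/(6·2)=-461/426, b=Δ1−h1·(2M1+M2)/6=1703/426
seg 2: a=4, c=M2/2=-1229/284, d=(M3−M2)/(6·2)=2335/1704, b=Δ2−h2·(2M2+M3)/6=-139/426
seg 3: a=-3, c=M3/2=553/142, d=(M4−M3)/(6·2)=-553/852, b=Δ3−h3·(2M3+M4)/6=-254/213
t_q=9/2 → seg 1, τ=3/2; S=-4+1703/426·τ+615/284·τ²+-461/426·τ³=1827/568

  seg 0: a=-3 b=-2129/852 c=0 d=205/852
  seg 1: a=-4 b=1703/426 c=615/284 d=-461/426
  seg 2: a=4 b=-139/426 c=-1229/284 d=2335/1704
  seg 3: a=-3 b=-254/213 c=553/142 d=-553/852
S(9/2) = 1827/568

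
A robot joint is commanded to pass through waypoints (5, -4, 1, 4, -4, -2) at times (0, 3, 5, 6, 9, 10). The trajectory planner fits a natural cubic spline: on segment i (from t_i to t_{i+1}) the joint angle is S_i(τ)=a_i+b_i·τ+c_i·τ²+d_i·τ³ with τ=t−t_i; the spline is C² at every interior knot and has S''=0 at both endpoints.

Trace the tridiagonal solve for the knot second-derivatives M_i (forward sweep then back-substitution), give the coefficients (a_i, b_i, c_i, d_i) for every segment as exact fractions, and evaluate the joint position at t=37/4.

  seg 0: a=5 b=-1724/375 c=0 d=599/3375
  seg 1: a=-4 b=73/375 c=599/375 d=-667/3000
  seg 2: a=1 b=979/250 c=79/300 d=-1769/1500
  seg 3: a=4 b=1357/1500 c=-1228/375 d=9379/13500
  seg 4: a=-4 b=11/750 c=1489/500 d=-1489/1500
S(37/4) = -122423/32000

Δ: Δ0=-3, Δ1=5/2, Δ2=3, Δ3=-8/3, Δ4=2
row 1: diag=10, rhs=33; c'=1/5, d'=33/10
row 2: denom=6−2·1/5=28/5; d'=(3−2·33/10)/(28/5)=-9/14
row 3: denom=8−1·5/28=219/28; d'=(-34−1·-9/14)/(219/28)=-934/219
row 4: denom=8−3·28/73=500/73; d'=(28−3·-934/219)/(500/73)=1489/250
back: M4=1489/250
back: M3=-934/219−28/73·1489/250=-2456/375
back: M2=-9/14−5/28·-2456/375=79/150
back: M1=33/10−1/5·79/150=1198/375
M: M0=0, M1=1198/375, M2=79/150, M3=-2456/375, M4=1489/250, M5=0
seg 0: a=5, c=M0/2=0, d=(M1−M0)/(6·3)=599/3375, b=Δ0−h0·(2M0+M1)/6=-1724/375
seg 1: a=-4, c=M1/2=599/375, d=(M2−M1)/(6·2)=-667/3000, b=Δ1−h1·(2M1+M2)/6=73/375
seg 2: a=1, c=M2/2=79/300, d=(M3−M2)/(6·1)=-1769/1500, b=Δ2−h2·(2M2+M3)/6=979/250
seg 3: a=4, c=M3/2=-1228/375, d=(M4−M3)/(6·3)=9379/13500, b=Δ3−h3·(2M3+M4)/6=1357/1500
seg 4: a=-4, c=M4/2=1489/500, d=(M5−M4)/(6·1)=-1489/1500, b=Δ4−h4·(2M4+M5)/6=11/750
t_q=37/4 → seg 4, τ=1/4; S=-4+11/750·τ+1489/500·τ²+-1489/1500·τ³=-122423/32000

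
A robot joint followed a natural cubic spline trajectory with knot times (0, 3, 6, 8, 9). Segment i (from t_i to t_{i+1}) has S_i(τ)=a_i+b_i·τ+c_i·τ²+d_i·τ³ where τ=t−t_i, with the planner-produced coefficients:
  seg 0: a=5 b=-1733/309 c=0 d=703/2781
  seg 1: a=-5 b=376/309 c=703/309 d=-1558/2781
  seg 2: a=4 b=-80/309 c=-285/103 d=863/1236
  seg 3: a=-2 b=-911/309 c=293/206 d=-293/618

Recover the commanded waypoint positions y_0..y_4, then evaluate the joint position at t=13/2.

y_0=5 y_1=-5 y_2=4 y_3=-2 y_4=-4
S(13/2) = 10765/3296

y_0 = S_0(0) = a_0 = 5
y_1 = S_1(0) = a_1 = -5
y_2 = S_2(0) = a_2 = 4
y_3 = S_3(0) = a_3 = -2
y_4 = S_3(1) = -4
t_q=13/2 is in segment 2 (τ=1/2); S_2(τ)=10765/3296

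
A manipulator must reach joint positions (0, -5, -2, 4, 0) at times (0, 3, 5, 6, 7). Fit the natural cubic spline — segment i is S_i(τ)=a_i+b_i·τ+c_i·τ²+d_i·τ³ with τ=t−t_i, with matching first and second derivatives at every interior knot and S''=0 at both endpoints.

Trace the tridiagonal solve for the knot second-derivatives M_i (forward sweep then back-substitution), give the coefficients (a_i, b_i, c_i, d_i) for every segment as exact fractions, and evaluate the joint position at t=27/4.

  seg 0: a=0 b=-2443/1284 c=0 d=101/3852
  seg 1: a=-5 b=-767/642 c=101/428 d=1427/2568
  seg 2: a=-2 b=2060/321 c=382/107 d=-1280/321
  seg 3: a=4 b=512/321 c=-898/107 d=898/321
S(27/4) = 5669/3424

Δ: Δ0=-5/3, Δ1=3/2, Δ2=6, Δ3=-4
row 1: diag=10, rhs=19; c'=1/5, d'=19/10
row 2: denom=6−2·1/5=28/5; d'=(27−2·19/10)/(28/5)=29/7
row 3: denom=4−1·5/28=107/28; d'=(-60−1·29/7)/(107/28)=-1796/107
back: M3=-1796/107
back: M2=29/7−5/28·-1796/107=764/107
back: M1=19/10−1/5·764/107=101/214
M: M0=0, M1=101/214, M2=764/107, M3=-1796/107, M4=0
seg 0: a=0, c=M0/2=0, d=(M1−M0)/(6·3)=101/3852, b=Δ0−h0·(2M0+M1)/6=-2443/1284
seg 1: a=-5, c=M1/2=101/428, d=(M2−M1)/(6·2)=1427/2568, b=Δ1−h1·(2M1+M2)/6=-767/642
seg 2: a=-2, c=M2/2=382/107, d=(M3−M2)/(6·1)=-1280/321, b=Δ2−h2·(2M2+M3)/6=2060/321
seg 3: a=4, c=M3/2=-898/107, d=(M4−M3)/(6·1)=898/321, b=Δ3−h3·(2M3+M4)/6=512/321
t_q=27/4 → seg 3, τ=3/4; S=4+512/321·τ+-898/107·τ²+898/321·τ³=5669/3424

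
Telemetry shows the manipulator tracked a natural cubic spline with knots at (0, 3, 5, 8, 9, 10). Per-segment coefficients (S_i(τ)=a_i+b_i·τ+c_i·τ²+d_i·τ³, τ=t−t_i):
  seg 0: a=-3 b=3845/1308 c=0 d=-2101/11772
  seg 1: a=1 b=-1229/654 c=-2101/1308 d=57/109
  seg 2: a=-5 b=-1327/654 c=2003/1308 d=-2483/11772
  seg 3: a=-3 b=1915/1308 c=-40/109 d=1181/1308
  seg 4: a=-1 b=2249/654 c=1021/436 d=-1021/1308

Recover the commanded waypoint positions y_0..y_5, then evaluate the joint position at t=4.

y_0=-3 y_1=1 y_2=-5 y_3=-3 y_4=-1 y_5=4
S(4) = -2567/1308

y_0 = S_0(0) = a_0 = -3
y_1 = S_1(0) = a_1 = 1
y_2 = S_2(0) = a_2 = -5
y_3 = S_3(0) = a_3 = -3
y_4 = S_4(0) = a_4 = -1
y_5 = S_4(1) = 4
t_q=4 is in segment 1 (τ=1); S_1(τ)=-2567/1308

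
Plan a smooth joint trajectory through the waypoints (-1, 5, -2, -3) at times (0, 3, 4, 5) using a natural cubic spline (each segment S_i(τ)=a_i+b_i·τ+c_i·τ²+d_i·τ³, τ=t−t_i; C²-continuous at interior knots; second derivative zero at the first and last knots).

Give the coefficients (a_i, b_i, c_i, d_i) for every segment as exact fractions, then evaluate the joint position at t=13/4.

  seg 0: a=-1 b=188/31 c=0 d=-14/31
  seg 1: a=5 b=-190/31 c=-126/31 d=99/31
  seg 2: a=-2 b=-145/31 c=171/31 d=-57/31
S(13/4) = 6475/1984

Δ: Δ0=2, Δ1=-7, Δ2=-1
row 1: diag=8, rhs=-54; c'=1/8, d'=-27/4
row 2: denom=4−1·1/8=31/8; d'=(36−1·-27/4)/(31/8)=342/31
back: M2=342/31
back: M1=-27/4−1/8·342/31=-252/31
M: M0=0, M1=-252/31, M2=342/31, M3=0
seg 0: a=-1, c=M0/2=0, d=(M1−M0)/(6·3)=-14/31, b=Δ0−h0·(2M0+M1)/6=188/31
seg 1: a=5, c=M1/2=-126/31, d=(M2−M1)/(6·1)=99/31, b=Δ1−h1·(2M1+M2)/6=-190/31
seg 2: a=-2, c=M2/2=171/31, d=(M3−M2)/(6·1)=-57/31, b=Δ2−h2·(2M2+M3)/6=-145/31
t_q=13/4 → seg 1, τ=1/4; S=5+-190/31·τ+-126/31·τ²+99/31·τ³=6475/1984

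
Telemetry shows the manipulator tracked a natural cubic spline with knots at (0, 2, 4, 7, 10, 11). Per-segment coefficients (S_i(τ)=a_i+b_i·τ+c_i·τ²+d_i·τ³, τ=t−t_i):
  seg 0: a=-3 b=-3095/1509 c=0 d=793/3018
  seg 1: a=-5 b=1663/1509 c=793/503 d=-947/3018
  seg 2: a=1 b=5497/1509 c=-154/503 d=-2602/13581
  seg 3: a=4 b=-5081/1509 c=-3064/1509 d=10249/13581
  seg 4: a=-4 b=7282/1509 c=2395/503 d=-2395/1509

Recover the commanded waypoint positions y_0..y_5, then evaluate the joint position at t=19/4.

y_0=-3 y_1=-5 y_2=1 y_3=4 y_4=-4 y_5=4
S(19/4) = 55999/16096

y_0 = S_0(0) = a_0 = -3
y_1 = S_1(0) = a_1 = -5
y_2 = S_2(0) = a_2 = 1
y_3 = S_3(0) = a_3 = 4
y_4 = S_4(0) = a_4 = -4
y_5 = S_4(1) = 4
t_q=19/4 is in segment 2 (τ=3/4); S_2(τ)=55999/16096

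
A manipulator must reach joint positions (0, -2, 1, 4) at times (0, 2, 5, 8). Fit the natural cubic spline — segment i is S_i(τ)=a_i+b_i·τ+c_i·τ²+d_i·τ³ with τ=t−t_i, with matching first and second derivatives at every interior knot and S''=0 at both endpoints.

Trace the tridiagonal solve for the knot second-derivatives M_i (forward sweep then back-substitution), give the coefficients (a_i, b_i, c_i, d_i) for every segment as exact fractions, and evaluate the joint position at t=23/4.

  seg 0: a=0 b=-53/37 c=0 d=4/37
  seg 1: a=-2 b=-5/37 c=24/37 d=-10/111
  seg 2: a=1 b=49/37 c=-6/37 d=2/111
S(23/4) = 2261/1184

Δ: Δ0=-1, Δ1=1, Δ2=1
row 1: diag=10, rhs=12; c'=3/10, d'=6/5
row 2: denom=12−3·3/10=111/10; d'=(0−3·6/5)/(111/10)=-12/37
back: M2=-12/37
back: M1=6/5−3/10·-12/37=48/37
M: M0=0, M1=48/37, M2=-12/37, M3=0
seg 0: a=0, c=M0/2=0, d=(M1−M0)/(6·2)=4/37, b=Δ0−h0·(2M0+M1)/6=-53/37
seg 1: a=-2, c=M1/2=24/37, d=(M2−M1)/(6·3)=-10/111, b=Δ1−h1·(2M1+M2)/6=-5/37
seg 2: a=1, c=M2/2=-6/37, d=(M3−M2)/(6·3)=2/111, b=Δ2−h2·(2M2+M3)/6=49/37
t_q=23/4 → seg 2, τ=3/4; S=1+49/37·τ+-6/37·τ²+2/111·τ³=2261/1184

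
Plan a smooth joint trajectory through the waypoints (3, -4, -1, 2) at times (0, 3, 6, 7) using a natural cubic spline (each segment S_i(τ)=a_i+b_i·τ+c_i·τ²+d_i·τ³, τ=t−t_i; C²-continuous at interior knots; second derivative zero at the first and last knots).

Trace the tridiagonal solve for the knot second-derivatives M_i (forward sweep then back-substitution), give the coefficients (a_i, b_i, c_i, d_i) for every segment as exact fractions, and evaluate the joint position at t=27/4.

  seg 0: a=3 b=-265/87 c=0 d=62/783
  seg 1: a=-4 b=-79/87 c=62/87 d=-20/783
  seg 2: a=-1 b=233/87 c=14/29 d=-14/87
S(27/4) = 1125/928

Δ: Δ0=-7/3, Δ1=1, Δ2=3
row 1: diag=12, rhs=20; c'=1/4, d'=5/3
row 2: denom=8−3·1/4=29/4; d'=(12−3·5/3)/(29/4)=28/29
back: M2=28/29
back: M1=5/3−1/4·28/29=124/87
M: M0=0, M1=124/87, M2=28/29, M3=0
seg 0: a=3, c=M0/2=0, d=(M1−M0)/(6·3)=62/783, b=Δ0−h0·(2M0+M1)/6=-265/87
seg 1: a=-4, c=M1/2=62/87, d=(M2−M1)/(6·3)=-20/783, b=Δ1−h1·(2M1+M2)/6=-79/87
seg 2: a=-1, c=M2/2=14/29, d=(M3−M2)/(6·1)=-14/87, b=Δ2−h2·(2M2+M3)/6=233/87
t_q=27/4 → seg 2, τ=3/4; S=-1+233/87·τ+14/29·τ²+-14/87·τ³=1125/928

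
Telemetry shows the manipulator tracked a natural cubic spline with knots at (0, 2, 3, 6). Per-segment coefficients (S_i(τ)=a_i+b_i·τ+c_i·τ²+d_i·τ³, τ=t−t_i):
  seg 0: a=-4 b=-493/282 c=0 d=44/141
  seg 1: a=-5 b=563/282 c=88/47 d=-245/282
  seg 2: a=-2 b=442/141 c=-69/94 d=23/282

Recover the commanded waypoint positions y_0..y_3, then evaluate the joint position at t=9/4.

y_0=-4 y_1=-5 y_2=-2 y_3=3
S(9/4) = -26455/6016

y_0 = S_0(0) = a_0 = -4
y_1 = S_1(0) = a_1 = -5
y_2 = S_2(0) = a_2 = -2
y_3 = S_2(3) = 3
t_q=9/4 is in segment 1 (τ=1/4); S_1(τ)=-26455/6016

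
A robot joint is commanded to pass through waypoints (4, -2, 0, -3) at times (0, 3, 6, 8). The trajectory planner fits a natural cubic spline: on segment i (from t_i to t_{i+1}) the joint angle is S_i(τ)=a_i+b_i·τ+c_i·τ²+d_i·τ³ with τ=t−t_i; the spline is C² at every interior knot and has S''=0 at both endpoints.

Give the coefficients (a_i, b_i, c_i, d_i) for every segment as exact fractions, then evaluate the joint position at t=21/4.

Δ: Δ0=-2, Δ1=2/3, Δ2=-3/2
row 1: diag=12, rhs=16; c'=1/4, d'=4/3
row 2: denom=10−3·1/4=37/4; d'=(-13−3·4/3)/(37/4)=-68/37
back: M2=-68/37
back: M1=4/3−1/4·-68/37=199/111
M: M0=0, M1=199/111, M2=-68/37, M3=0
seg 0: a=4, c=M0/2=0, d=(M1−M0)/(6·3)=199/1998, b=Δ0−h0·(2M0+M1)/6=-643/222
seg 1: a=-2, c=M1/2=199/222, d=(M2−M1)/(6·3)=-403/1998, b=Δ1−h1·(2M1+M2)/6=-23/111
seg 2: a=0, c=M2/2=-34/37, d=(M3−M2)/(6·2)=17/111, b=Δ2−h2·(2M2+M3)/6=-61/222
t_q=21/4 → seg 1, τ=9/4; S=-2+-23/111·τ+199/222·τ²+-403/1998·τ³=-1069/4736

  seg 0: a=4 b=-643/222 c=0 d=199/1998
  seg 1: a=-2 b=-23/111 c=199/222 d=-403/1998
  seg 2: a=0 b=-61/222 c=-34/37 d=17/111
S(21/4) = -1069/4736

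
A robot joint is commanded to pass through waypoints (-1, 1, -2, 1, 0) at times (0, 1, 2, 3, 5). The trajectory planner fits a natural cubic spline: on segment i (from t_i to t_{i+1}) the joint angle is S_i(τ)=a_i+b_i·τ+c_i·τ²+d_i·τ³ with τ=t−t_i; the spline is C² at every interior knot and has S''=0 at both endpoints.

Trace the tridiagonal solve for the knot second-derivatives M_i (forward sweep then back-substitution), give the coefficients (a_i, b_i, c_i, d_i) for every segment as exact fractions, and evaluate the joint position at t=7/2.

  seg 0: a=-1 b=653/172 c=0 d=-309/172
  seg 1: a=1 b=-137/86 c=-927/172 d=685/172
  seg 2: a=-2 b=-73/172 c=282/43 d=-539/172
  seg 3: a=1 b=283/86 c=-489/172 d=163/344
S(7/2) = 5487/2752

Δ: Δ0=2, Δ1=-3, Δ2=3, Δ3=-1/2
row 1: diag=4, rhs=-30; c'=1/4, d'=-15/2
row 2: denom=4−1·1/4=15/4; d'=(36−1·-15/2)/(15/4)=58/5
row 3: denom=6−1·4/15=86/15; d'=(-21−1·58/5)/(86/15)=-489/86
back: M3=-489/86
back: M2=58/5−4/15·-489/86=564/43
back: M1=-15/2−1/4·564/43=-927/86
M: M0=0, M1=-927/86, M2=564/43, M3=-489/86, M4=0
seg 0: a=-1, c=M0/2=0, d=(M1−M0)/(6·1)=-309/172, b=Δ0−h0·(2M0+M1)/6=653/172
seg 1: a=1, c=M1/2=-927/172, d=(M2−M1)/(6·1)=685/172, b=Δ1−h1·(2M1+M2)/6=-137/86
seg 2: a=-2, c=M2/2=282/43, d=(M3−M2)/(6·1)=-539/172, b=Δ2−h2·(2M2+M3)/6=-73/172
seg 3: a=1, c=M3/2=-489/172, d=(M4−M3)/(6·2)=163/344, b=Δ3−h3·(2M3+M4)/6=283/86
t_q=7/2 → seg 3, τ=1/2; S=1+283/86·τ+-489/172·τ²+163/344·τ³=5487/2752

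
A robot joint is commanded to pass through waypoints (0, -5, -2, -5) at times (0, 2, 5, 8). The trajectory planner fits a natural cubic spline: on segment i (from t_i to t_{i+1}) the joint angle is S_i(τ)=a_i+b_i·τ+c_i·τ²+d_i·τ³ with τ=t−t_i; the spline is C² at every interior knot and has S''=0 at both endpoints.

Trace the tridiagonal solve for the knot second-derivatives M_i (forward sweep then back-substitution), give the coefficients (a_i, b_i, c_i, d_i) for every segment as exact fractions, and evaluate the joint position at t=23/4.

Δ: Δ0=-5/2, Δ1=1, Δ2=-1
row 1: diag=10, rhs=21; c'=3/10, d'=21/10
row 2: denom=12−3·3/10=111/10; d'=(-12−3·21/10)/(111/10)=-61/37
back: M2=-61/37
back: M1=21/10−3/10·-61/37=96/37
M: M0=0, M1=96/37, M2=-61/37, M3=0
seg 0: a=0, c=M0/2=0, d=(M1−M0)/(6·2)=8/37, b=Δ0−h0·(2M0+M1)/6=-249/74
seg 1: a=-5, c=M1/2=48/37, d=(M2−M1)/(6·3)=-157/666, b=Δ1−h1·(2M1+M2)/6=-57/74
seg 2: a=-2, c=M2/2=-61/74, d=(M3−M2)/(6·3)=61/666, b=Δ2−h2·(2M2+M3)/6=24/37
t_q=23/4 → seg 2, τ=3/4; S=-2+24/37·τ+-61/74·τ²+61/666·τ³=-9181/4736

  seg 0: a=0 b=-249/74 c=0 d=8/37
  seg 1: a=-5 b=-57/74 c=48/37 d=-157/666
  seg 2: a=-2 b=24/37 c=-61/74 d=61/666
S(23/4) = -9181/4736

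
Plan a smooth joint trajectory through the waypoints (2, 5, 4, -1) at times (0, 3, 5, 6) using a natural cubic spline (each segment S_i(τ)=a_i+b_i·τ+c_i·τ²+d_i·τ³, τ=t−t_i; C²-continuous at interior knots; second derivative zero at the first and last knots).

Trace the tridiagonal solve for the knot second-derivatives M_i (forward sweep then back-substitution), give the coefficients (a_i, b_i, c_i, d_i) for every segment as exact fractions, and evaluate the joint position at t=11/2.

Δ: Δ0=1, Δ1=-1/2, Δ2=-5
row 1: diag=10, rhs=-9; c'=1/5, d'=-9/10
row 2: denom=6−2·1/5=28/5; d'=(-27−2·-9/10)/(28/5)=-9/2
back: M2=-9/2
back: M1=-9/10−1/5·-9/2=0
M: M0=0, M1=0, M2=-9/2, M3=0
seg 0: a=2, c=M0/2=0, d=(M1−M0)/(6·3)=0, b=Δ0−h0·(2M0+M1)/6=1
seg 1: a=5, c=M1/2=0, d=(M2−M1)/(6·2)=-3/8, b=Δ1−h1·(2M1+M2)/6=1
seg 2: a=4, c=M2/2=-9/4, d=(M3−M2)/(6·1)=3/4, b=Δ2−h2·(2M2+M3)/6=-7/2
t_q=11/2 → seg 2, τ=1/2; S=4+-7/2·τ+-9/4·τ²+3/4·τ³=57/32

  seg 0: a=2 b=1 c=0 d=0
  seg 1: a=5 b=1 c=0 d=-3/8
  seg 2: a=4 b=-7/2 c=-9/4 d=3/4
S(11/2) = 57/32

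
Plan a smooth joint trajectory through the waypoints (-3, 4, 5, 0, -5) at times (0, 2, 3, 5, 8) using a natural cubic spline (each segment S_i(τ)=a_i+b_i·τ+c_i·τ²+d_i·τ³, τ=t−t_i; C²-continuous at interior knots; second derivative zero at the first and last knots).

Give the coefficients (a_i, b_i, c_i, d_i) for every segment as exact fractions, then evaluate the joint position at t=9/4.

Δ: Δ0=7/2, Δ1=1, Δ2=-5/2, Δ3=-5/3
row 1: diag=6, rhs=-15; c'=1/6, d'=-5/2
row 2: denom=6−1·1/6=35/6; d'=(-21−1·-5/2)/(35/6)=-111/35
row 3: denom=10−2·12/35=326/35; d'=(5−2·-111/35)/(326/35)=397/326
back: M3=397/326
back: M2=-111/35−12/35·397/326=-585/163
back: M1=-5/2−1/6·-585/163=-310/163
M: M0=0, M1=-310/163, M2=-585/163, M3=397/326, M4=0
seg 0: a=-3, c=M0/2=0, d=(M1−M0)/(6·2)=-155/978, b=Δ0−h0·(2M0+M1)/6=4043/978
seg 1: a=4, c=M1/2=-155/163, d=(M2−M1)/(6·1)=-275/978, b=Δ1−h1·(2M1+M2)/6=2183/978
seg 2: a=5, c=M2/2=-585/326, d=(M3−M2)/(6·2)=1567/3912, b=Δ2−h2·(2M2+M3)/6=-251/489
seg 3: a=0, c=M3/2=397/652, d=(M4−M3)/(6·3)=-397/5868, b=Δ3−h3·(2M3+M4)/6=-2821/978
t_q=9/4 → seg 1, τ=1/4; S=4+2183/978·τ+-155/163·τ²+-275/978·τ³=93767/20864

  seg 0: a=-3 b=4043/978 c=0 d=-155/978
  seg 1: a=4 b=2183/978 c=-155/163 d=-275/978
  seg 2: a=5 b=-251/489 c=-585/326 d=1567/3912
  seg 3: a=0 b=-2821/978 c=397/652 d=-397/5868
S(9/4) = 93767/20864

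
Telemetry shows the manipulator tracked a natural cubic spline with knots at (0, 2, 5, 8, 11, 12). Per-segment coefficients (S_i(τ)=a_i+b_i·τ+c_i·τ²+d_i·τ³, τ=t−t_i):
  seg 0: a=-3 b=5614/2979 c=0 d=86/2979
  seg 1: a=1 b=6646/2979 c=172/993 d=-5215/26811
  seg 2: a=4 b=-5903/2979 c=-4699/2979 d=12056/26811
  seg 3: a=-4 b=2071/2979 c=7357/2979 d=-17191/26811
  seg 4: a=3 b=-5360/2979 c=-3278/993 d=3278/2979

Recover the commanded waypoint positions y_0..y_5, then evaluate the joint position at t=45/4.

y_0 = S_0(0) = a_0 = -3
y_1 = S_1(0) = a_1 = 1
y_2 = S_2(0) = a_2 = 4
y_3 = S_3(0) = a_3 = -4
y_4 = S_4(0) = a_4 = 3
y_5 = S_4(1) = -1
t_q=45/4 is in segment 4 (τ=1/4); S_4(τ)=75025/31776

y_0=-3 y_1=1 y_2=4 y_3=-4 y_4=3 y_5=-1
S(45/4) = 75025/31776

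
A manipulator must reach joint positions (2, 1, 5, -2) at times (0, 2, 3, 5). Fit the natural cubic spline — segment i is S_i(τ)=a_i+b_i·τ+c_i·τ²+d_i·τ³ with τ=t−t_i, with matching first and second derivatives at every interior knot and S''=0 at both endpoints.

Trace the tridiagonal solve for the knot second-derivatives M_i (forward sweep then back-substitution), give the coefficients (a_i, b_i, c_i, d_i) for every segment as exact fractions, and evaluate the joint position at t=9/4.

Δ: Δ0=-1/2, Δ1=4, Δ2=-7/2
row 1: diag=6, rhs=27; c'=1/6, d'=9/2
row 2: denom=6−1·1/6=35/6; d'=(-45−1·9/2)/(35/6)=-297/35
back: M2=-297/35
back: M1=9/2−1/6·-297/35=207/35
M: M0=0, M1=207/35, M2=-297/35, M3=0
seg 0: a=2, c=M0/2=0, d=(M1−M0)/(6·2)=69/140, b=Δ0−h0·(2M0+M1)/6=-173/70
seg 1: a=1, c=M1/2=207/70, d=(M2−M1)/(6·1)=-12/5, b=Δ1−h1·(2M1+M2)/6=241/70
seg 2: a=5, c=M2/2=-297/70, d=(M3−M2)/(6·2)=99/140, b=Δ2−h2·(2M2+M3)/6=151/70
t_q=9/4 → seg 1, τ=1/4; S=1+241/70·τ+207/70·τ²+-12/5·τ³=2249/1120

  seg 0: a=2 b=-173/70 c=0 d=69/140
  seg 1: a=1 b=241/70 c=207/70 d=-12/5
  seg 2: a=5 b=151/70 c=-297/70 d=99/140
S(9/4) = 2249/1120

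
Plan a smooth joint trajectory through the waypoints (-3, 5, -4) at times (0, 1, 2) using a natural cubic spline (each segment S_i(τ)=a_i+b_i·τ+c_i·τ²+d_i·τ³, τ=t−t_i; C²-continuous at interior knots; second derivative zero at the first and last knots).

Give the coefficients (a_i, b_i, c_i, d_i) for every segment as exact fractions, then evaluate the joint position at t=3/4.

  seg 0: a=-3 b=49/4 c=0 d=-17/4
  seg 1: a=5 b=-1/2 c=-51/4 d=17/4
S(3/4) = 1125/256

Δ: Δ0=8, Δ1=-9
row 1: diag=4, rhs=-102; c'=1/4, d'=-51/2
back: M1=-51/2
M: M0=0, M1=-51/2, M2=0
seg 0: a=-3, c=M0/2=0, d=(M1−M0)/(6·1)=-17/4, b=Δ0−h0·(2M0+M1)/6=49/4
seg 1: a=5, c=M1/2=-51/4, d=(M2−M1)/(6·1)=17/4, b=Δ1−h1·(2M1+M2)/6=-1/2
t_q=3/4 → seg 0, τ=3/4; S=-3+49/4·τ+0·τ²+-17/4·τ³=1125/256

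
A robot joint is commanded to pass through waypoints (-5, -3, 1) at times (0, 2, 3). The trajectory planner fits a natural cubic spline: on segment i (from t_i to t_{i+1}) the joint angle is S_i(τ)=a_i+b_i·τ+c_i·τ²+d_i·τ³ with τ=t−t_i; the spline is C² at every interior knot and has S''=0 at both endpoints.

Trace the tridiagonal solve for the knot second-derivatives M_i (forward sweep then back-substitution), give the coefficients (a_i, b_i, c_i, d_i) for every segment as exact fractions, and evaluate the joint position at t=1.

  seg 0: a=-5 b=0 c=0 d=1/4
  seg 1: a=-3 b=3 c=3/2 d=-1/2
S(1) = -19/4

Δ: Δ0=1, Δ1=4
row 1: diag=6, rhs=18; c'=1/6, d'=3
back: M1=3
M: M0=0, M1=3, M2=0
seg 0: a=-5, c=M0/2=0, d=(M1−M0)/(6·2)=1/4, b=Δ0−h0·(2M0+M1)/6=0
seg 1: a=-3, c=M1/2=3/2, d=(M2−M1)/(6·1)=-1/2, b=Δ1−h1·(2M1+M2)/6=3
t_q=1 → seg 0, τ=1; S=-5+0·τ+0·τ²+1/4·τ³=-19/4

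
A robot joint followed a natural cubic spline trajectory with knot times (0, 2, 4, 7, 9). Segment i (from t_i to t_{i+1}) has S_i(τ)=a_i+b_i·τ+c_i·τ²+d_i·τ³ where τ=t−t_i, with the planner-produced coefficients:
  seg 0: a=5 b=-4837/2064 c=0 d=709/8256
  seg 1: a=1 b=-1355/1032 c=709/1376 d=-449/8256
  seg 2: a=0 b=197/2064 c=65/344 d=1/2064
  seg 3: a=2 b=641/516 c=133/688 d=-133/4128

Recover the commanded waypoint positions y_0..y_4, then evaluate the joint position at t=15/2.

y_0 = S_0(0) = a_0 = 5
y_1 = S_1(0) = a_1 = 1
y_2 = S_2(0) = a_2 = 0
y_3 = S_3(0) = a_3 = 2
y_4 = S_3(2) = 5
t_q=15/2 is in segment 3 (τ=1/2); S_3(τ)=29341/11008

y_0=5 y_1=1 y_2=0 y_3=2 y_4=5
S(15/2) = 29341/11008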